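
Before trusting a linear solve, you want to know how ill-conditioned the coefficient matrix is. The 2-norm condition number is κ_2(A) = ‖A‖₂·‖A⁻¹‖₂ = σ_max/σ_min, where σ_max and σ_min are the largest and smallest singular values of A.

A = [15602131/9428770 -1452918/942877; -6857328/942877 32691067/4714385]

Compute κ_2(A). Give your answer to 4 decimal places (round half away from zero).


AᵀA = [2942130411481/52886200900 -28019949741/528862009; -28019949741/528862009 667150582669/13221550225]; tr = 6671501477/62884900, det = 112550881/1572122500
eigenvalues of AᵀA: λ = (tr ± √(tr²−4·det))/2 = 10609/100, 10609/15721225
κ = σ_max/σ_min = (103/10)/(103/3965) = 396.5000

396.5000


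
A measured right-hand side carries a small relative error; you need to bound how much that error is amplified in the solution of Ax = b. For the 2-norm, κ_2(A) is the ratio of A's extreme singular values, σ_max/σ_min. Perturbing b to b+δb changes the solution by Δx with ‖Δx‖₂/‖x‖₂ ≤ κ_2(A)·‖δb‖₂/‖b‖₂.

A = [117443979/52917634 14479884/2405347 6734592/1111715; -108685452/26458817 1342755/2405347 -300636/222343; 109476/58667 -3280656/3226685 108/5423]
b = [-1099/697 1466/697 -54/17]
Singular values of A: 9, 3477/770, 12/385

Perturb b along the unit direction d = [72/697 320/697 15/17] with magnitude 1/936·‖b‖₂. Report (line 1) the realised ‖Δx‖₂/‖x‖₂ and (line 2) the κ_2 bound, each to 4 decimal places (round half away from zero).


0.0022
0.3085

σ_max = 9, σ_min = 12/385
κ = σ_max/σ_min = 9/(12/385) = 288.7500
worst-case relative error ≤ 288.7500 × 1/936 = 0.3085
solve Ax = b  →  x = [20.1629 39.2173 -46.6188]
‖b‖₂ = 4.1231 and ‖x‖₂ = 64.1705
with δb = [0.0005 0.0020 0.0039], A·Δx = δb → ‖Δx‖ = 0.1413
realised ‖Δx‖/‖x‖ = 0.0022
tightness: 0.0022 against a bound of 0.3085 (unrounded ratio ≈ 0.0071)


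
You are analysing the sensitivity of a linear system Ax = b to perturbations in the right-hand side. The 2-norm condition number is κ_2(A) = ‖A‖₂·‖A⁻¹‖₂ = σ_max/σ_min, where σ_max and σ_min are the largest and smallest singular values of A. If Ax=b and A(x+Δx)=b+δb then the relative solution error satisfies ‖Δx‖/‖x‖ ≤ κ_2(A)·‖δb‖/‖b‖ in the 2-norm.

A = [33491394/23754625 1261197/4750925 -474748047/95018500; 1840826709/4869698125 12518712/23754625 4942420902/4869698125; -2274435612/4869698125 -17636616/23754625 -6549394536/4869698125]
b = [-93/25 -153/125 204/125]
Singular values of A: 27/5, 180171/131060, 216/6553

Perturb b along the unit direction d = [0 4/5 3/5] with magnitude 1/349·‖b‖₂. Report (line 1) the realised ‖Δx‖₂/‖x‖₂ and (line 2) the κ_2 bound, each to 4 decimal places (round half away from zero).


0.1638
0.4694

from the listed singular values, σ₁ = 27/5, σ_n = 216/6553
κ = σ_max/σ_min = (27/5)/(216/6553) = 163.8250
κ_2(A)·‖δb‖/‖b‖ = 0.4694
solve Ax = b  →  x = [-1.6637 -1.5050 0.1951]
‖b‖₂ = 4.2426 and ‖x‖₂ = 2.2519
with δb = [0.0000 0.0097 0.0073], A·Δx = δb → ‖Δx‖ = 0.3688
realised ‖Δx‖/‖x‖ = 0.1638
so the bound overstates the realised error by a factor of ≈ 2.8662 (computed from the unrounded values)


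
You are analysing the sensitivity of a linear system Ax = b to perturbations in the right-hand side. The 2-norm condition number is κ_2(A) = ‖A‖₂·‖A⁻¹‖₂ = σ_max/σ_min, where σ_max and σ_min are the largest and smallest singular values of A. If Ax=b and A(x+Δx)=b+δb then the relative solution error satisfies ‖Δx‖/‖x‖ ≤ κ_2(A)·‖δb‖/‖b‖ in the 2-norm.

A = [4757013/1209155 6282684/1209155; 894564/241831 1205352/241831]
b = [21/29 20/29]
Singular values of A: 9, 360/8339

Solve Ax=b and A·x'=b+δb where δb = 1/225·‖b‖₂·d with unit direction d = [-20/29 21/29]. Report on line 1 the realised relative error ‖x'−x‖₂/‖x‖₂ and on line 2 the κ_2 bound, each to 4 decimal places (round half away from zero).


largest singular value 9, smallest 360/8339
κ = σ_max/σ_min = 9/(360/8339) = 208.4750
κ_2(A)·‖δb‖/‖b‖ = 0.9266
solve Ax = b  →  x = [0.0667 0.0889]
‖b‖ = 1.0000, ‖x‖ = 0.1111
δb = ε·‖b‖·d = [-0.0031 0.0032]; solving A·Δx = δb gives ‖Δx‖ = 0.1030
realised ‖Δx‖/‖x‖ = 0.9266
realised/bound = 1 exactly: the bound is attained for this b and d

0.9266
0.9266


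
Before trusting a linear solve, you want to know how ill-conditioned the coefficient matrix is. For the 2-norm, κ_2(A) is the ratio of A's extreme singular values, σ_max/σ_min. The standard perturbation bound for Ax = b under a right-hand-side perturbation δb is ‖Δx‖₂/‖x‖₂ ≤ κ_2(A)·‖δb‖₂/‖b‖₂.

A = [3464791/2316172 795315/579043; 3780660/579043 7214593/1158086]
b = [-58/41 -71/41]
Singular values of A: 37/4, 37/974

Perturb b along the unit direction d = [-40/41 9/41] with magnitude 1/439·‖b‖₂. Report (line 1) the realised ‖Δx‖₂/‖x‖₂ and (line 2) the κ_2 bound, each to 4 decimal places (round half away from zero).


σ_max = 37/4, σ_min = 37/974
condition number: (37/4) ÷ (37/974) = 243.5000
worst-case relative error ≤ 243.5000 × 1/439 = 0.5547
solve Ax = b  →  x = [-18.3113 18.9133]
‖b‖ = 2.2361, ‖x‖ = 26.3252
with δb = [-0.0050 0.0011], A·Δx = δb → ‖Δx‖ = 0.1341
relative error = 0.0051
so the bound overstates the realised error by a factor of ≈ 108.9002 (computed from the unrounded values)

0.0051
0.5547


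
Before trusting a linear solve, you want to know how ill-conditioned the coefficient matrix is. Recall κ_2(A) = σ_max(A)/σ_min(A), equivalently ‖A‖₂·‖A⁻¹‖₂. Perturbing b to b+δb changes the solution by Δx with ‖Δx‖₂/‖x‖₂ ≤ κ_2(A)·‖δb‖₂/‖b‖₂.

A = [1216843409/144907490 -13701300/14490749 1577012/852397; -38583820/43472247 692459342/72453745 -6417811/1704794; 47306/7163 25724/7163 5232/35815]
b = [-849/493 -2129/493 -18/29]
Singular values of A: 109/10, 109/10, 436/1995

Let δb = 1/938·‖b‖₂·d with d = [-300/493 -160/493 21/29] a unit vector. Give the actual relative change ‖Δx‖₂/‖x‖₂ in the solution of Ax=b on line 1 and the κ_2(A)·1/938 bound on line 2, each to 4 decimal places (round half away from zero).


largest singular value 109/10, smallest 436/1995
κ = σ_max/σ_min = (109/10)/(436/1995) = 49.8750
κ_2(A)·‖δb‖/‖b‖ = 0.0532
solve Ax = b  →  x = [-1.7797 2.7520 8.5533]
‖b‖₂ = 4.6904 and ‖x‖₂ = 9.1596
with δb = [-0.0030 -0.0016 0.0036], A·Δx = δb → ‖Δx‖ = 0.0229
dividing the unrounded norms, ‖Δx‖/‖x‖ = 0.0025
realised/bound (from unrounded values) ≈ 0.0470

0.0025
0.0532


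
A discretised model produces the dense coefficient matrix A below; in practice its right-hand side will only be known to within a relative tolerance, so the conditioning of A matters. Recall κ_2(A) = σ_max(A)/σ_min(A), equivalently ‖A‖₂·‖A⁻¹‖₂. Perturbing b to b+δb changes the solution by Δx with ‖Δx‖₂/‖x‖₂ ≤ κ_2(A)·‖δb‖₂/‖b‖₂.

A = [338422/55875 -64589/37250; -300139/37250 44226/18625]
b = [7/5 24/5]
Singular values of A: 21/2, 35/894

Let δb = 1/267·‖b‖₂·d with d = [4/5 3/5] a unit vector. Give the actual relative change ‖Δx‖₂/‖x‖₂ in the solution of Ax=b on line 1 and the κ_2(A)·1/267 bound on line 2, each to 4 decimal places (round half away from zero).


0.0047
1.0045

largest singular value 21/2, smallest 35/894
κ_2(A) = (21/2) / (35/894) = 268.2000
bound on ‖Δx‖/‖x‖: κ·ε = 268.2000·1/267 = 1.0045
solve Ax = b  →  x = [28.3337 98.1646]
‖b‖₂ = 5.0000 and ‖x‖₂ = 102.1718
re-solving with b+δb shifts x by Δx of norm 0.4783
realised ‖Δx‖/‖x‖ = 0.0047
realised/bound (from unrounded values) ≈ 0.0047


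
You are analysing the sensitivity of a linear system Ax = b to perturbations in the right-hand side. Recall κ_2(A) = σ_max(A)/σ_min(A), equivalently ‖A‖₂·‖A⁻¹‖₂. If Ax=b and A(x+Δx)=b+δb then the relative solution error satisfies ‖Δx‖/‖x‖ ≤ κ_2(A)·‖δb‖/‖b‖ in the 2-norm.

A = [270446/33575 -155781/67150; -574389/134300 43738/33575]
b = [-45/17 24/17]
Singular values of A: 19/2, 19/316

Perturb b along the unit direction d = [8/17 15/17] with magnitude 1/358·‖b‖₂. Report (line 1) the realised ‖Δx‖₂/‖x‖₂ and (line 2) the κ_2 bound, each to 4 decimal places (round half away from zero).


from the listed singular values, σ₁ = 19/2, σ_n = 19/316
κ_2(A) = (19/2) / (19/316) = 158.0000
perturbation bound = 158.0000·1/358 = 0.4413
solve Ax = b  →  x = [-0.3032 0.0884]
2-norm of b is 3.0000; of x, 0.3158
re-solving with b+δb shifts x by Δx of norm 0.1394
dividing the unrounded norms, ‖Δx‖/‖x‖ = 0.4413
tightness: 0.4413 against a bound of 0.4413; the bound is attained (ratio 1)

0.4413
0.4413


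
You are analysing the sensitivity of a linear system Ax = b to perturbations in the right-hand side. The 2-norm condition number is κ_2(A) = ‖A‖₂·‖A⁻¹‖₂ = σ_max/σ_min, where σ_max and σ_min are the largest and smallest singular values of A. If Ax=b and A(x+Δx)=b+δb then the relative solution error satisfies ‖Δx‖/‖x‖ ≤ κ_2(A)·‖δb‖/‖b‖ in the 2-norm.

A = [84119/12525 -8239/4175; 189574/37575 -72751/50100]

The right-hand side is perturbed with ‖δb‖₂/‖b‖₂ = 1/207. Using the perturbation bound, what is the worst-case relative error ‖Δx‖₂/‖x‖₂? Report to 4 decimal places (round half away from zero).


M = AᵀA = [3984894277/56475225 -774834599/37650150; -774834599/37650150 602703577/100400400]. tr(M)=2767305625/36144144, det(M)=1500625/36144144
solving λ² − 2767305625/36144144·λ + 1500625/36144144 = 0 gives λ = 1225/16, 1225/2259009
κ = σ_max/σ_min = (35/4)/(35/1503) = 375.7500
κ_2(A)·‖δb‖/‖b‖ = 1.8152

1.8152


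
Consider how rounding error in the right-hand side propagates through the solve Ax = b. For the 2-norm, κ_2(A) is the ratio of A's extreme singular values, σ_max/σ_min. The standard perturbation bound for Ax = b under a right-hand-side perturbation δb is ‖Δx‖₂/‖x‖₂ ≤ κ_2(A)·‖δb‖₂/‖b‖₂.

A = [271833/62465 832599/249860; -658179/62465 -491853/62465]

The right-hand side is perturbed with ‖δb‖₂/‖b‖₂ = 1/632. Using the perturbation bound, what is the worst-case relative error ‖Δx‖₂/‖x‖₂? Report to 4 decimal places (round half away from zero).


0.3801

M = AᵀA = [600109794/4617605 1800280647/18470420; 1800280647/18470420 5401101861/73881680]. tr(M)=3000571713/14776336, det(M)=10556001/14776336
λ_max, λ_min = (3000571713/14776336 ± √9002806688785385025/218340105584896)/2 = 3249/16, 3249/923521
κ = σ_max/σ_min = (57/4)/(57/961) = 240.2500
perturbation bound = 240.2500·1/632 = 0.3801


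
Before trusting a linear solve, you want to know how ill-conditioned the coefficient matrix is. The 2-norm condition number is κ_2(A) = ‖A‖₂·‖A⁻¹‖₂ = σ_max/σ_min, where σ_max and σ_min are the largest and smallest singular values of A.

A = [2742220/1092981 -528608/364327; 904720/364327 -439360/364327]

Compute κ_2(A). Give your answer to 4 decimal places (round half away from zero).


27.7125

form AᵀA = [17700874000/1420460721 -3141560960/473486907; -3141560960/473486907 561787904/157828969] with trace 78743824/4915089 and determinant 1638400/4915089
char-poly roots: 16 and 102400/4915089
σ_max=√16=4, σ_min=√(102400/4915089)=(320/2217) → κ = 27.7125


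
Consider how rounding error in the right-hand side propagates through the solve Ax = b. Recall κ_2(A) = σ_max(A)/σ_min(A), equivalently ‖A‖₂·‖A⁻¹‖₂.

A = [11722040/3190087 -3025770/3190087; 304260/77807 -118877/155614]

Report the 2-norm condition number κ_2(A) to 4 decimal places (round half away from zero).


33.5375

AᵀA = [348422549200/12100660009 -78321849210/12100660009; -78321849210/12100660009 71791430689/48402640036]; tr = 871791569/28793956, det = 5856400/7198489
char-poly roots: 121/4 and 193600/7198489
so κ_2 = √((121/4) / (193600/7198489)) = 33.5375


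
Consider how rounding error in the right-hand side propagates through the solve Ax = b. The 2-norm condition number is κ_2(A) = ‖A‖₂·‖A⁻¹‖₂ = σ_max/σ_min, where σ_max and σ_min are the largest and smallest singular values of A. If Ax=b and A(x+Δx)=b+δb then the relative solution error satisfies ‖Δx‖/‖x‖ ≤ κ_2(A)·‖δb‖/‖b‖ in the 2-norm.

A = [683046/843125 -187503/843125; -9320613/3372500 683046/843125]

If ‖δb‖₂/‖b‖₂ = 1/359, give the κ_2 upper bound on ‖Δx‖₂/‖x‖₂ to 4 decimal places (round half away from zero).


M = AᵀA = [150941849769/18198010000 -5502960099/2274751250; -5502960099/2274751250 802734741/1137375625]. tr(M)=262056969/29116816, det(M)=50625/29116816
eigenvalues of AᵀA: λ = (tr ± √(tr²−4·det))/2 = 9, 5625/29116816
κ = σ_max/σ_min = 3/(75/5396) = 215.8400
perturbation bound = 215.8400·1/359 = 0.6012

0.6012


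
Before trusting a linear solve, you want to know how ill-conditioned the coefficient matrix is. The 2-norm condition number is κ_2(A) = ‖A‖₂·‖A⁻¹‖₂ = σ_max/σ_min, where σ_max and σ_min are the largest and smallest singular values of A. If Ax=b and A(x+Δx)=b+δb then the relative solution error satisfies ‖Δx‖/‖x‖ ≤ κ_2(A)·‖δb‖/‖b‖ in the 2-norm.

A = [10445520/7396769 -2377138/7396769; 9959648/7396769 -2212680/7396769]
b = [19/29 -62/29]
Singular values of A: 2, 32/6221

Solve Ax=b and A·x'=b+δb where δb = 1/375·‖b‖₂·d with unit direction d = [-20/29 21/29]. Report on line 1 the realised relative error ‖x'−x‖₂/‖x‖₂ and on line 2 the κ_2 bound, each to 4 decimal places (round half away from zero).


0.0030
1.0368

σ_max = 2, σ_min = 32/6221
κ = σ_max/σ_min = 2/(32/6221) = 388.8125
κ_2(A)·‖δb‖/‖b‖ = 1.0368
solve Ax = b  →  x = [-85.8369 -379.2195]
2-norm of b is 2.2361; of x, 388.8128
δb = ε·‖b‖·d = [-0.0041 0.0043]; solving A·Δx = δb gives ‖Δx‖ = 1.1592
dividing the unrounded norms, ‖Δx‖/‖x‖ = 0.0030
tightness: 0.0030 against a bound of 1.0368 (unrounded ratio ≈ 0.0029)


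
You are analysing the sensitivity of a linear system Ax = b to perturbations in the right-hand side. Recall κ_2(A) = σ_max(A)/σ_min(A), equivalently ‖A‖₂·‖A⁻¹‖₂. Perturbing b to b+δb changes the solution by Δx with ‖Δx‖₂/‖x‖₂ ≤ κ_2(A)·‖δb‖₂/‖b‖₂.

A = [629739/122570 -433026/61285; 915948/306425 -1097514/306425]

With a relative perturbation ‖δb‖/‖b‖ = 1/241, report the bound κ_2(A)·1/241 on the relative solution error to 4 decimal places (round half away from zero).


AᵀA = [45917381169/1299602500 -15273123723/324900625; -15273123723/324900625 20388667464/324900625]; tr = 5098882041/51984100, det = 96059601/12996025
λ_max, λ_min = (5098882041/51984100 ± √25918700917562820081/2702346652810000)/2 = 9801/100, 39204/519841
σ_max=√(9801/100)=(99/10), σ_min=√(39204/519841)=(198/721) → κ = 36.0500
bound on ‖Δx‖/‖x‖: κ·ε = 36.0500·1/241 = 0.1496

0.1496


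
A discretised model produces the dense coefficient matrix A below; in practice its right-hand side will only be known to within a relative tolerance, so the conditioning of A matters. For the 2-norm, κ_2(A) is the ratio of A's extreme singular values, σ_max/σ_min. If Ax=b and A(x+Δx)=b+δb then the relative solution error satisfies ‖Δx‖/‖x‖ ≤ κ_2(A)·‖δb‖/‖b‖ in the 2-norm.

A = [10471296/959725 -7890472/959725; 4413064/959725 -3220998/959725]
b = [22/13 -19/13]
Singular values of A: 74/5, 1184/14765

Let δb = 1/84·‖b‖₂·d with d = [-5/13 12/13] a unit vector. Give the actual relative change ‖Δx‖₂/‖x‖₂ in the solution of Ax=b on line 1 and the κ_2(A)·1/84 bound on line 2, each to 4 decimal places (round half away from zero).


0.0133
2.1972

σ_max = 74/5, σ_min = 1184/14765
κ_2(A) = (74/5) / (1184/14765) = 184.5625
worst-case relative error ≤ 184.5625 × 1/84 = 2.1972
solve Ax = b  →  x = [-14.9105 -19.9932]
‖b‖₂ = 2.2361 and ‖x‖₂ = 24.9410
re-solving with b+δb shifts x by Δx of norm 0.3320
relative error = 0.0133
realised/bound (from unrounded values) ≈ 0.0061


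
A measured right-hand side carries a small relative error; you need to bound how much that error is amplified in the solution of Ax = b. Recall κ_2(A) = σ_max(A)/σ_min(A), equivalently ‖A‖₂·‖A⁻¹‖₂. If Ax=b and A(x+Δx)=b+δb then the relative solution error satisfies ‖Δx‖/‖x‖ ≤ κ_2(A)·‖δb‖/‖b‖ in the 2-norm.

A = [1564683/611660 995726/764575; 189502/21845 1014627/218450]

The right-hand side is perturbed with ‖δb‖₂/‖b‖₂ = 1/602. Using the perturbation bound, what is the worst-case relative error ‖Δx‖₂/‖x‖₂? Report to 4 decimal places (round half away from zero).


0.2988

M = AᵀA = [1224098526625/14965118224 81603329715/1870639778; 81603329715/1870639778 87055696921/3741279556]. tr(M)=5440558181/51782416, det(M)=70644025/207129664
solving λ² − 5440558181/51782416·λ + 70644025/207129664 = 0 gives λ = 1681/16, 42025/12945604
so κ_2 = √((1681/16) / (42025/12945604)) = 179.9000
worst-case relative error ≤ 179.9000 × 1/602 = 0.2988


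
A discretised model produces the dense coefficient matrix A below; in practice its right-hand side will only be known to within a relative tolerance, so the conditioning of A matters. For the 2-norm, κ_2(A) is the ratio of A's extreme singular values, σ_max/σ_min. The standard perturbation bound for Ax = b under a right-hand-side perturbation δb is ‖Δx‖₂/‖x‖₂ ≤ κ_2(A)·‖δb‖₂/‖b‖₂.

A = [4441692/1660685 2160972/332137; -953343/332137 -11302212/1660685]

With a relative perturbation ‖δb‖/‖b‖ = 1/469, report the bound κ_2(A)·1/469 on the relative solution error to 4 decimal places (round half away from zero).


AᵀA = [50475861729/3279280225 4845007548/131171209; 4845007548/131171209 290707485984/3279280225]; tr = 2018836377/19404025, det = 108243216/485100625
eigenvalues of AᵀA: λ = (tr ± √(tr²−4·det))/2 = 2601/25, 41616/19404025
κ = σ_max/σ_min = (51/5)/(204/4405) = 220.2500
bound on ‖Δx‖/‖x‖: κ·ε = 220.2500·1/469 = 0.4696

0.4696


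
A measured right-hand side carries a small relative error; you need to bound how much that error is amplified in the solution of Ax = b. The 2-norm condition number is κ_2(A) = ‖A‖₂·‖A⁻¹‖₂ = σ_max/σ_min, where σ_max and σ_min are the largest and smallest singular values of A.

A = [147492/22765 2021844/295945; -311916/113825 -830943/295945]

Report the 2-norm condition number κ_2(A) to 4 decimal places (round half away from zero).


196.2500

M = AᵀA = [641138842656/12956130625 134631807156/2591226125; 134631807156/2591226125 5654815893/103649045]. tr(M)=1602842841/15405625, det(M)=108243216/385140625
λ_max, λ_min = (1602842841/15405625 ± √2568838364241832881/237333281640625)/2 = 2601/25, 41616/15405625
so κ_2 = √((2601/25) / (41616/15405625)) = 196.2500


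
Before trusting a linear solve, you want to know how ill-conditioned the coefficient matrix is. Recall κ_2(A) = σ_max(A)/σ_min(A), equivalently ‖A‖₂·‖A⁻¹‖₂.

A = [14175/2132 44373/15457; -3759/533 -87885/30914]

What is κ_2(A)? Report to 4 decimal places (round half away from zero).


82.0000

form AᵀA = [427011921/4545424 44472645/1136356; 44472645/1136356 18548901/1136356] with trace 2965725/26896 and determinant 194481/107584
eigenvalues of AᵀA: λ = (tr ± √(tr²−4·det))/2 = 441/4, 441/26896
κ_2(A) = √(λ_max/λ_min) = √((441/4) / (441/26896)) = 82.0000


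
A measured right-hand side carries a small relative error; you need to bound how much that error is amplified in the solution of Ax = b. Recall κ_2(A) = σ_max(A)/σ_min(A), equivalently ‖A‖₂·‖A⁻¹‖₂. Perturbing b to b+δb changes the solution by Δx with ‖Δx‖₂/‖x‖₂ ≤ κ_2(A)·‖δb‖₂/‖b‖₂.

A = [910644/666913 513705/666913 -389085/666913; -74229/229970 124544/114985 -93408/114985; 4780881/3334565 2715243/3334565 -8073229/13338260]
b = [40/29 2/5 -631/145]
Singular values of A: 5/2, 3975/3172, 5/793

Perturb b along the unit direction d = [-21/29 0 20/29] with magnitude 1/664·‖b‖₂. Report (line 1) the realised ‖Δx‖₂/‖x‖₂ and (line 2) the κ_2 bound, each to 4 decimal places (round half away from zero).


0.0017
0.5971

largest singular value 5/2, smallest 5/793
κ = σ_max/σ_min = (5/2)/(5/793) = 396.5000
κ_2(A)·‖δb‖/‖b‖ = 0.5971
solve Ax = b  →  x = [-1.1296 -380.6191 -507.5357]
‖b‖₂ = 4.5826 and ‖x‖₂ = 634.4010
re-solving with b+δb shifts x by Δx of norm 1.0946
realised ‖Δx‖/‖x‖ = 0.0017
so the bound overstates the realised error by a factor of ≈ 346.0941 (computed from the unrounded values)


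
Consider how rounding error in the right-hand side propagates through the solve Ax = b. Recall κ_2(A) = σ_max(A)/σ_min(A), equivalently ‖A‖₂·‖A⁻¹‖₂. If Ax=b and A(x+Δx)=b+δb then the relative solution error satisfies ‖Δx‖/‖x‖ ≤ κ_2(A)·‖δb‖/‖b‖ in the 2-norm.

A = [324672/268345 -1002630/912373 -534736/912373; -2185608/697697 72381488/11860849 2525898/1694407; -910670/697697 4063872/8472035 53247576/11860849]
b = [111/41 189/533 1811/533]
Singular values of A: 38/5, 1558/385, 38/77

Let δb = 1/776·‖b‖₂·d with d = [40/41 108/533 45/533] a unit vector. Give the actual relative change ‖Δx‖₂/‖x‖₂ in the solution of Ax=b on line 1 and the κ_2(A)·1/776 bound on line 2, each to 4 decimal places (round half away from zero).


largest singular value 38/5, smallest 38/77
κ = σ_max/σ_min = (38/5)/(38/77) = 15.4000
perturbation bound = 15.4000·1/776 = 0.0198
solve Ax = b  →  x = [5.3019 2.2777 2.0550]
‖b‖₂ = 4.3589 and ‖x‖₂ = 6.1254
Δx = A⁻¹·δb where δb = 1/776·4.3589·d; ‖Δx‖ = 0.0114
dividing the unrounded norms, ‖Δx‖/‖x‖ = 0.0019
so the bound overstates the realised error by a factor of ≈ 10.6800 (computed from the unrounded values)

0.0019
0.0198


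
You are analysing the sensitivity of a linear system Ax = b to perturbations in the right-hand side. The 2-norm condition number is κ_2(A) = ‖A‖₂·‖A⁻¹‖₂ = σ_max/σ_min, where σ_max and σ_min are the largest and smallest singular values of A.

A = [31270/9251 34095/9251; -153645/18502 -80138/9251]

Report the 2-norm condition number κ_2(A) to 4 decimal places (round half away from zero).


AᵀA = [27518037625/342324004 7222552155/85581001; 7222552155/85581001 7584568069/85581001]; tr = 68794661/407044, det = 714025/407044
λ_max, λ_min = (68794661/407044 ± √4731542823736521/165684817936)/2 = 169, 4225/407044
σ_max=√169=13, σ_min=√(4225/407044)=(65/638) → κ = 127.6000

127.6000


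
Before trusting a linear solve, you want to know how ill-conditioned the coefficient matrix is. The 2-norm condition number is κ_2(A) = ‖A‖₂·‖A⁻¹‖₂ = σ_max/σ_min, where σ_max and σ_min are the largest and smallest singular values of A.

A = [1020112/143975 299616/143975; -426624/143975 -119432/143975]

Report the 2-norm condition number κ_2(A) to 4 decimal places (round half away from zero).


form AᵀA = [1446907136/24531125 422005248/24531125; 422005248/24531125 123116864/24531125] with trace 12560192/196249 and determinant 16384/196249
char-poly roots: 64 and 256/196249
κ = σ_max/σ_min = 8/(16/443) = 221.5000

221.5000


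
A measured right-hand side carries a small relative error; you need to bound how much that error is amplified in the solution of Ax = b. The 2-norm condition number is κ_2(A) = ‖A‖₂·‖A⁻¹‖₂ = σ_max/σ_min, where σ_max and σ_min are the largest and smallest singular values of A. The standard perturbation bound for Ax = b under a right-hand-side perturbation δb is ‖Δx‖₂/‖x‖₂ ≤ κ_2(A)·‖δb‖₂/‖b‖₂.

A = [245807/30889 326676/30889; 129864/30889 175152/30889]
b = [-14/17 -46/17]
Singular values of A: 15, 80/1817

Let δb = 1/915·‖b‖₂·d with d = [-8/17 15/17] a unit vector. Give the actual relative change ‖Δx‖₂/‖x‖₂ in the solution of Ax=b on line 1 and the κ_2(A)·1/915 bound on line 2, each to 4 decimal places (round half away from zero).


0.0015
0.3723

σ_max = 15, σ_min = 80/1817
condition number: 15 ÷ (80/1817) = 340.6875
perturbation bound = 340.6875·1/915 = 0.3723
solve Ax = b  →  x = [36.2600 -27.3617]
‖b‖₂ = 2.8284 and ‖x‖₂ = 45.4252
with δb = [-0.0015 0.0027], A·Δx = δb → ‖Δx‖ = 0.0702
relative error = 0.0015
tightness: 0.0015 against a bound of 0.3723 (unrounded ratio ≈ 0.0042)


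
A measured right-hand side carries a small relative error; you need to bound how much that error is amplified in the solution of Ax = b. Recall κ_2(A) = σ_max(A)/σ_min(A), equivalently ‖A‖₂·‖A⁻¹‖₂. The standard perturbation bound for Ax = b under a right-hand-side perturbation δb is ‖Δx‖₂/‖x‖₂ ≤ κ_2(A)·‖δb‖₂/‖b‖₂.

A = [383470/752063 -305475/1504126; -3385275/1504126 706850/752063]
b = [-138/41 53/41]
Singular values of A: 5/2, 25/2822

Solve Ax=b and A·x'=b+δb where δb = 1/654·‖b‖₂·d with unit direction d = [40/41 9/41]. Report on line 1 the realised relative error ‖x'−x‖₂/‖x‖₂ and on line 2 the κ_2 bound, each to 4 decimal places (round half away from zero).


0.0018
0.4315

from the listed singular values, σ₁ = 5/2, σ_n = 25/2822
condition number: (5/2) ÷ (25/2822) = 282.2000
perturbation bound = 282.2000·1/654 = 0.4315
solve Ax = b  →  x = [-130.9846 -312.2831]
2-norm of b is 3.6056; of x, 338.6409
re-solving with b+δb shifts x by Δx of norm 0.6223
dividing the unrounded norms, ‖Δx‖/‖x‖ = 0.0018
realised/bound (from unrounded values) ≈ 0.0043


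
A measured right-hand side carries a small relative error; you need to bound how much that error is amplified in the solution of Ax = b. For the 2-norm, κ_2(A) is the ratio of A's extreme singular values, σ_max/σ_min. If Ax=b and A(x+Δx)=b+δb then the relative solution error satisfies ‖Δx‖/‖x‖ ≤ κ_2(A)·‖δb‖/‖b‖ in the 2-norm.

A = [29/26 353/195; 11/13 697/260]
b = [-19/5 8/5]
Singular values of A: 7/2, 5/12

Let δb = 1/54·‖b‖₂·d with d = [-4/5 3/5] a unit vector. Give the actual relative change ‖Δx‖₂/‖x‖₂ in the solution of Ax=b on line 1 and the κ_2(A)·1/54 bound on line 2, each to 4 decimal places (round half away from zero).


0.0191
0.1556

largest singular value 7/2, smallest 5/12
condition number: (7/2) ÷ (5/12) = 8.4000
bound on ‖Δx‖/‖x‖: κ·ε = 8.4000·1/54 = 0.1556
solve Ax = b  →  x = [-8.9714 3.4286]
2-norm of b is 4.1231; of x, 9.6043
re-solving with b+δb shifts x by Δx of norm 0.1832
realised ‖Δx‖/‖x‖ = 0.0191
realised/bound (from unrounded values) ≈ 0.1227


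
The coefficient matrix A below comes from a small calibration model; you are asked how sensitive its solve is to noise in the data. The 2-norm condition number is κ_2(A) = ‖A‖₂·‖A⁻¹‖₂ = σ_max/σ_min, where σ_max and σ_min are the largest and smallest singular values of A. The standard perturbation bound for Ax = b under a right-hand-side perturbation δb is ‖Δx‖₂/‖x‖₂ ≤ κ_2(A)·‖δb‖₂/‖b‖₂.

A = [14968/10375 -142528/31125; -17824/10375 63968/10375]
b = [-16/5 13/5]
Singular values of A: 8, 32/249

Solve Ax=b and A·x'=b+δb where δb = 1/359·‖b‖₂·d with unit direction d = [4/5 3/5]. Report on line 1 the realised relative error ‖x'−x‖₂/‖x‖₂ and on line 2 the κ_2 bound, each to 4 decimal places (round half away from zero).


0.0115
0.1734

from the listed singular values, σ₁ = 8, σ_n = 32/249
κ_2(A) = 8 / (32/249) = 62.2500
bound on ‖Δx‖/‖x‖: κ·ε = 62.2500·1/359 = 0.1734
solve Ax = b  →  x = [-7.6100 -1.6988]
‖b‖₂ = 4.1231 and ‖x‖₂ = 7.7973
δb = ε·‖b‖·d = [0.0092 0.0069]; solving A·Δx = δb gives ‖Δx‖ = 0.0894
dividing the unrounded norms, ‖Δx‖/‖x‖ = 0.0115
realised/bound (from unrounded values) ≈ 0.0661


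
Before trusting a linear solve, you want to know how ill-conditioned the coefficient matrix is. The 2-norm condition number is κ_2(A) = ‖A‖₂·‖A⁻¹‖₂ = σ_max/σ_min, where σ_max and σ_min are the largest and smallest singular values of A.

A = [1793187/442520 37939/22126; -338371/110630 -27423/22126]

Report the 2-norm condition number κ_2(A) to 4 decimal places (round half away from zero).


AᵀA = [201897542209/7832958016 21029662665/1958239504; 21029662665/1958239504 1095694325/244779938]; tr = 1402128761/46348864, det = 9150625/185395456
solving λ² − 1402128761/46348864·λ + 9150625/185395456 = 0 gives λ = 121/4, 75625/46348864
σ_max=√(121/4)=(11/2), σ_min=√(75625/46348864)=(275/6808) → κ = 136.1600

136.1600


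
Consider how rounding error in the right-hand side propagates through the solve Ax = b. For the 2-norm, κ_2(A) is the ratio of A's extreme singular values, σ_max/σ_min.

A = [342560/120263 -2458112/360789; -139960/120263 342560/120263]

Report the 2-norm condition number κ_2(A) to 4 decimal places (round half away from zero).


form AᵀA = [10533550400/1112553013 -75837303040/3337659039; -75837303040/3337659039 546033906688/10012977117] with trace 49295066176/770229009 and determinant 26214400/770229009
solving λ² − 49295066176/770229009·λ + 26214400/770229009 = 0 gives λ = 64, 409600/770229009
so κ_2 = √(64 / (409600/770229009)) = 346.9125

346.9125


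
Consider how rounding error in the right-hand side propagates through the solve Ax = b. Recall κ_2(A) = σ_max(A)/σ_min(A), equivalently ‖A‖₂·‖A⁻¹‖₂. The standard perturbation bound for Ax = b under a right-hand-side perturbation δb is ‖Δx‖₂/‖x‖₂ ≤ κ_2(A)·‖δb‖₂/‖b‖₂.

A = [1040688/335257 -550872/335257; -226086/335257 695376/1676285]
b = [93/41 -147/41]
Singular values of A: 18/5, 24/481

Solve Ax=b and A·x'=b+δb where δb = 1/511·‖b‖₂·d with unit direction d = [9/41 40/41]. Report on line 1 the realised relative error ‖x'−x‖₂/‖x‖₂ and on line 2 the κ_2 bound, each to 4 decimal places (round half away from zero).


largest singular value 18/5, smallest 24/481
κ = σ_max/σ_min = (18/5)/(24/481) = 72.1500
κ_2(A)·‖δb‖/‖b‖ = 0.1412
solve Ax = b  →  x = [-27.5588 -53.4436]
2-norm of b is 4.2426; of x, 60.1308
re-solving with b+δb shifts x by Δx of norm 0.1664
realised ‖Δx‖/‖x‖ = 0.0028
so the bound overstates the realised error by a factor of ≈ 51.0227 (computed from the unrounded values)

0.0028
0.1412


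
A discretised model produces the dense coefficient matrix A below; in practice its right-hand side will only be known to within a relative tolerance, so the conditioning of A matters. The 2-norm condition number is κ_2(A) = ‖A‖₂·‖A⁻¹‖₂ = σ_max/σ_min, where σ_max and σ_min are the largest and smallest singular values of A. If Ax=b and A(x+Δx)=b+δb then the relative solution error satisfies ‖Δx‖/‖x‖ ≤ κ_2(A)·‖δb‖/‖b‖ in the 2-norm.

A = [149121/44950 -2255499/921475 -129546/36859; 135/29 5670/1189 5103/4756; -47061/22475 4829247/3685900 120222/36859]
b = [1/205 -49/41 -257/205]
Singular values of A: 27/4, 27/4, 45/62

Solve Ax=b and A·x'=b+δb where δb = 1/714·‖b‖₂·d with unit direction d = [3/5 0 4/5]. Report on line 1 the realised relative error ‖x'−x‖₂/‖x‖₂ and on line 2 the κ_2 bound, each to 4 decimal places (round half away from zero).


from the listed singular values, σ₁ = 27/4, σ_n = 45/62
κ = σ_max/σ_min = (27/4)/(45/62) = 9.3000
worst-case relative error ≤ 9.3000 × 1/714 = 0.0130
solve Ax = b  →  x = [-0.6558 0.6275 -1.0575]
‖b‖₂ = 1.7321 and ‖x‖₂ = 1.3936
with δb = [0.0015 0.0000 0.0019], A·Δx = δb → ‖Δx‖ = 0.0033
realised ‖Δx‖/‖x‖ = 0.0024
tightness: 0.0024 against a bound of 0.0130 (unrounded ratio ≈ 0.1841)

0.0024
0.0130


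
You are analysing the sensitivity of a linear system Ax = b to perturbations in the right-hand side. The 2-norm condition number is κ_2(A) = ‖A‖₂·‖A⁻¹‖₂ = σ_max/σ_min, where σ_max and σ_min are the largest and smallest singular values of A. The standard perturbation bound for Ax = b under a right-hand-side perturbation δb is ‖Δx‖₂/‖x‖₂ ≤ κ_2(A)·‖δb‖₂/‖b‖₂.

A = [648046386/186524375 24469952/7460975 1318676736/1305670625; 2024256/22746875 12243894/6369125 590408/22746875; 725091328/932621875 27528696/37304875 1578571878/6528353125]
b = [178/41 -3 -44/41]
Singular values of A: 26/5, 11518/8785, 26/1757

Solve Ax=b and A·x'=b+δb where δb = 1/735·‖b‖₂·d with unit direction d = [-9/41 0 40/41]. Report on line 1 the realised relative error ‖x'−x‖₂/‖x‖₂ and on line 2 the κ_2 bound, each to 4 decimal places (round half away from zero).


largest singular value 26/5, smallest 26/1757
κ_2(A) = (26/5) / (26/1757) = 351.4000
κ_2(A)·‖δb‖/‖b‖ = 0.4781
solve Ax = b  →  x = [40.3459 -1.6863 -129.0177]
2-norm of b is 5.3852; of x, 135.1895
with δb = [-0.0016 0.0000 0.0071], A·Δx = δb → ‖Δx‖ = 0.4951
dividing the unrounded norms, ‖Δx‖/‖x‖ = 0.0037
so the bound overstates the realised error by a factor of ≈ 130.5411 (computed from the unrounded values)

0.0037
0.4781


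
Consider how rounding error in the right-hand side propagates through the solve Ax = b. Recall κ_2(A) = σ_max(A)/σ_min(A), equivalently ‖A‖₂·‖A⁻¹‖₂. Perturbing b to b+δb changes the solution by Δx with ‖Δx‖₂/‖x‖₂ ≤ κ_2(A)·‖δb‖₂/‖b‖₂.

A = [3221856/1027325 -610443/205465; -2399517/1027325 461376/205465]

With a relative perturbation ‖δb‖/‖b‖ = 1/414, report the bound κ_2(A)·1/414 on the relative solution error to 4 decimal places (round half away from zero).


form AᵀA = [645521516721/42215866225 -122953559904/8443173245; -122953559904/8443173245 23420338785/1688634649] with trace 1463769306/50197225 and determinant 531441/50197225
char-poly roots: 729/25 and 729/2007889
κ = σ_max/σ_min = (27/5)/(27/1417) = 283.4000
κ_2(A)·‖δb‖/‖b‖ = 0.6845

0.6845


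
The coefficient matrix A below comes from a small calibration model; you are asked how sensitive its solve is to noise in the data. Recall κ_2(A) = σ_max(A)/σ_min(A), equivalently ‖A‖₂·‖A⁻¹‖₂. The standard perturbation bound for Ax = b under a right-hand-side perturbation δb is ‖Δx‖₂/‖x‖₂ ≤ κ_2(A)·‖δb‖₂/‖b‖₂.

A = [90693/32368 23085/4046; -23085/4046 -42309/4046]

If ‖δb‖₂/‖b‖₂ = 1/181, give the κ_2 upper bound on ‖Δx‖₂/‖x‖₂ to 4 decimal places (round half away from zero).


M = AᵀA = [146477241/3625216 34281225/453152; 34281225/453152 4018977/28322]. tr(M)=2286873/12544, det(M)=531441/50176
λ_max, λ_min = (2286873/12544 ± √5223121722225/157351936)/2 = 729/4, 729/12544
κ = σ_max/σ_min = (27/2)/(27/112) = 56.0000
perturbation bound = 56.0000·1/181 = 0.3094

0.3094


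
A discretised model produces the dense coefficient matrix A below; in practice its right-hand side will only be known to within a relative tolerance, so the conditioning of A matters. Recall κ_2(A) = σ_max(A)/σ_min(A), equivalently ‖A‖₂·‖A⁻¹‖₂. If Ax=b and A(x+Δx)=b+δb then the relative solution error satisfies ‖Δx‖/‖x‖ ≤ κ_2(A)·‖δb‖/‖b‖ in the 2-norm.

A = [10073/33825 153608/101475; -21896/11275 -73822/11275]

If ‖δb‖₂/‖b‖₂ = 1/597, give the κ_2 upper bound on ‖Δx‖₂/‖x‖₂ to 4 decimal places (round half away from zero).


form AᵀA = [2627233/680625 26882968/2041875; 26882968/2041875 276633028/6125625] with trace 480445/9801 and determinant 9604/9801
eigenvalues of AᵀA: λ = (tr ± √(tr²−4·det))/2 = 49, 196/9801
σ_max=√49=7, σ_min=√(196/9801)=(14/99) → κ = 49.5000
worst-case relative error ≤ 49.5000 × 1/597 = 0.0829

0.0829


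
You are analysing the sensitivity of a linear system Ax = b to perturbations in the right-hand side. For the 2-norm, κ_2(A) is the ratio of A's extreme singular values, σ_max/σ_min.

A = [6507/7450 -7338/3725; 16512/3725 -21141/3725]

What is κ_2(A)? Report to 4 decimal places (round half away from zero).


14.9000

form AᵀA = [1812681/88804 -596727/22201; -596727/22201 801261/22201] with trace 5017725/88804 and determinant 1265625/88804
λ_max, λ_min = (5017725/88804 ± √24727993925625/7886150416)/2 = 225/4, 5625/22201
κ_2(A) = √(λ_max/λ_min) = √((225/4) / (5625/22201)) = 14.9000


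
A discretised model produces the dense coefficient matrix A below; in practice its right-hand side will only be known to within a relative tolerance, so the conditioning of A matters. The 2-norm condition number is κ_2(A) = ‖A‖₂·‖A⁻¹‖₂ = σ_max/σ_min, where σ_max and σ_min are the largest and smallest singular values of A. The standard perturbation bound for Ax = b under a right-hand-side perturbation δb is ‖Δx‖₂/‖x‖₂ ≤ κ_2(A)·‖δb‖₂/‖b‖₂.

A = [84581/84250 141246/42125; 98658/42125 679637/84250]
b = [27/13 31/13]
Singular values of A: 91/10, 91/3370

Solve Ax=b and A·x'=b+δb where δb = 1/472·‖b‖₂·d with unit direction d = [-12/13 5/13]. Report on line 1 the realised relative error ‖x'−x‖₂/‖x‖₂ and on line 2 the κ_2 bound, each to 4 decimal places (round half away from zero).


0.0067
0.7140

σ_max = 91/10, σ_min = 91/3370
condition number: (91/10) ÷ (91/3370) = 337.0000
κ_2(A)·‖δb‖/‖b‖ = 0.7140
solve Ax = b  →  x = [35.6440 -10.0527]
‖b‖₂ = 3.1623 and ‖x‖₂ = 37.0344
re-solving with b+δb shifts x by Δx of norm 0.2481
dividing the unrounded norms, ‖Δx‖/‖x‖ = 0.0067
so the bound overstates the realised error by a factor of ≈ 106.5730 (computed from the unrounded values)


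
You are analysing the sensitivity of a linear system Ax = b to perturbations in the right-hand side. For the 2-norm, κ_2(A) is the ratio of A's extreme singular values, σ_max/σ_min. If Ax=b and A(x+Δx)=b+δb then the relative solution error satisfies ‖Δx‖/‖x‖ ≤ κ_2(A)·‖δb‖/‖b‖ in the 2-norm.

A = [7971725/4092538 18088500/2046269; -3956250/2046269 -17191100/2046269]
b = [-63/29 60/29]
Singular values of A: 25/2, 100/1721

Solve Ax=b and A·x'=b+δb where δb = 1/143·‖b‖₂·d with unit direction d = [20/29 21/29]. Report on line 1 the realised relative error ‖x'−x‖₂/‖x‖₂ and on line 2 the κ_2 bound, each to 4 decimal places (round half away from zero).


1.5044
1.5044

largest singular value 25/2, smallest 100/1721
condition number: (25/2) ÷ (100/1721) = 215.1250
κ_2(A)·‖δb‖/‖b‖ = 1.5044
solve Ax = b  →  x = [-0.0527 -0.2341]
‖b‖ = 3.0000, ‖x‖ = 0.2400
with δb = [0.0145 0.0152], A·Δx = δb → ‖Δx‖ = 0.3610
relative error = 1.5044
realised/bound = 1 exactly: the bound is attained for this b and d


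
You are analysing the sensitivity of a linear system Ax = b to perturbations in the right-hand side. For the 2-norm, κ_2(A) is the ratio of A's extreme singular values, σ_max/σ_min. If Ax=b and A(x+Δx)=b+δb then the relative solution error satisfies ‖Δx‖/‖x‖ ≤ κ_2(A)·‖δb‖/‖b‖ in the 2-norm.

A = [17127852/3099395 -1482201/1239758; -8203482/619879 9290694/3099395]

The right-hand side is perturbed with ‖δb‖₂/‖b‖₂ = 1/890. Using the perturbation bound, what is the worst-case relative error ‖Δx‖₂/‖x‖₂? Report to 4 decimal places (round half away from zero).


0.3267

AᵀA = [11691072409716/56841712225 -526091719986/11368342445; -526091719986/11368342445 2367993935601/227366848900]; tr = 5845601853/27051380, det = 466948881/845355625
eigenvalues of AᵀA: λ = (tr ± √(tr²−4·det))/2 = 21609/100, 86436/33814225
κ = σ_max/σ_min = (147/10)/(294/5815) = 290.7500
κ_2(A)·‖δb‖/‖b‖ = 0.3267
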